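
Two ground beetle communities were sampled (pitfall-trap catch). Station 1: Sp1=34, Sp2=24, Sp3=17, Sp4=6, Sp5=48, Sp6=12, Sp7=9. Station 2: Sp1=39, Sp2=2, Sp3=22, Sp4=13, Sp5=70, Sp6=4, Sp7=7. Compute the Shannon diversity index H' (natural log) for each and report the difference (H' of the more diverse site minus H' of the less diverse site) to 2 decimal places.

Station 1: N=150, proportions 0.22667, 0.16, 0.11333, 0.04, 0.32, 0.08, 0.06, giving H' = 1.74066 (working shown to 5 dp, full precision carried).
Station 2: N=157, proportions 0.24841, 0.01274, 0.14013, 0.0828, 0.44586, 0.02548, 0.04459, giving H' = 1.47552.
Difference = |1.74066 − 1.47552| = 0.26514, i.e. 0.27 to 2 decimal places.

0.27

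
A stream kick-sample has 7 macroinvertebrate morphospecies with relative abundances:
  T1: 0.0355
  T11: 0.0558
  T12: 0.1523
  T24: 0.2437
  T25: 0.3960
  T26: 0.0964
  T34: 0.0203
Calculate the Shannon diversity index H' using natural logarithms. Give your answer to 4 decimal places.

Each pᵢ ln pᵢ term (working shown to 6 dp, full precision carried): 0.0355×(-3.338223)=-0.118507, 0.0558×(-2.885981)=-0.161038, 0.1523×(-1.881903)=-0.286614, 0.2437×(-1.411817)=-0.344060, 0.396×(-0.926341)=-0.366831, 0.0964×(-2.339249)=-0.225504, 0.0203×(-3.897134)=-0.079112.
Sum = -1.581665, so H' = 1.5817.

1.5817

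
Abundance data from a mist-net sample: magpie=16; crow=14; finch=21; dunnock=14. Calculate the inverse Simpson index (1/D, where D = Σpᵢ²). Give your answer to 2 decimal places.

3.88

Total N = 16+14+21+14 = 65, so the proportions are 0.246154, 0.215385, 0.323077, 0.215385 (working shown to 6 dp, full precision carried).
D = 0.246154² + 0.215385² + 0.323077² + 0.215385² = 0.060592 + 0.046391 + 0.104379 + 0.046391 = 0.257751.
So 1/D = 3.8797, i.e. 3.88 to 2 decimal places.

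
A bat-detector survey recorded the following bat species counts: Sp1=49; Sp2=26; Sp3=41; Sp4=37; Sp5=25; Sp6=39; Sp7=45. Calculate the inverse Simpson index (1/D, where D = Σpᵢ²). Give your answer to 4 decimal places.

6.6658

Total N = 49+26+41+37+25+39+45 = 262, so the proportions are 0.1870229, 0.09923664, 0.15648855, 0.14122137, 0.09541985, 0.14885496, 0.17175573 (working shown to 8 dp, full precision carried).
D = 0.1870229² + 0.09923664² + 0.15648855² + 0.14122137² + 0.09541985² + 0.14885496² + 0.17175573² = 0.03497757 + 0.00984791 + 0.02448867 + 0.01994348 + 0.00910495 + 0.02215780 + 0.02950003 = 0.15002040.
So 1/D = 6.665760, i.e. 6.6658 to 4 decimal places.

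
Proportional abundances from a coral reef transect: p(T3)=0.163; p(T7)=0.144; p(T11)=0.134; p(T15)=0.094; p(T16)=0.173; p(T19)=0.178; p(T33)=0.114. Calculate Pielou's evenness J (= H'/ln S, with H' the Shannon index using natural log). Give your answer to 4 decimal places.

0.9891

H' = −Σ pᵢ ln pᵢ = −((-0.295683) + (-0.279064) + (-0.269329) + (-0.222259) + (-0.303522) + (-0.307223) + (-0.247557)) = 1.924637 (working shown to 6 dp, full precision carried).
With S = 7 species, ln S = 1.945910, so J = 1.924637/1.945910 = 0.989068, i.e. 0.9891 to 4 decimal places.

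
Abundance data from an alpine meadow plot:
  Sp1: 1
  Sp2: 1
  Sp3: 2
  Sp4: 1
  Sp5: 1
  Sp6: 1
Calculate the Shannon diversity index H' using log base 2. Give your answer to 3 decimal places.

2.522

Total N = 1+1+2+1+1+1 = 7, so the proportions are 0.14286, 0.14286, 0.28571, 0.14286, 0.14286, 0.14286 (working shown to 5 dp, full precision carried).
Each pᵢ log₂ pᵢ term: 0.14286×(-2.80735)=-0.40105, 0.14286×(-2.80735)=-0.40105, 0.28571×(-1.80735)=-0.51639, 0.14286×(-2.80735)=-0.40105, 0.14286×(-2.80735)=-0.40105, 0.14286×(-2.80735)=-0.40105.
Sum = -2.52164, so H' = 2.522.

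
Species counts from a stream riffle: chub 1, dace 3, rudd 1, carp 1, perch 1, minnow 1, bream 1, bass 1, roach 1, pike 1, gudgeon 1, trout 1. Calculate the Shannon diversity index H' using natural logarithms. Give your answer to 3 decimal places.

Total N = 1+3+1+1+1+1+1+1+1+1+1+1 = 14, so the proportions are 0.07143, 0.21429, 0.07143, 0.07143, 0.07143, 0.07143, 0.07143, 0.07143, 0.07143, 0.07143, 0.07143, 0.07143 (working shown to 5 dp, full precision carried).
Each pᵢ ln pᵢ term: 0.07143×(-2.63906)=-0.18850, 0.21429×(-1.54045)=-0.33010, 0.07143×(-2.63906)=-0.18850, 0.07143×(-2.63906)=-0.18850, 0.07143×(-2.63906)=-0.18850, 0.07143×(-2.63906)=-0.18850, 0.07143×(-2.63906)=-0.18850, 0.07143×(-2.63906)=-0.18850, 0.07143×(-2.63906)=-0.18850, 0.07143×(-2.63906)=-0.18850, 0.07143×(-2.63906)=-0.18850, 0.07143×(-2.63906)=-0.18850.
Sum = -2.40364, so H' = 2.404.

2.404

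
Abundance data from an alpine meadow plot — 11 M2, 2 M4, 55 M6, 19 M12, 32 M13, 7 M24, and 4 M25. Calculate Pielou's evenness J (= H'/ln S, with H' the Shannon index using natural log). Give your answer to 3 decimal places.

0.785

Total N = 11+2+55+19+32+7+4 = 130, so the proportions are 0.08462, 0.01538, 0.42308, 0.14615, 0.24615, 0.05385, 0.03077 (working shown to 5 dp, full precision carried).
H' = −Σ pᵢ ln pᵢ = −((-0.20897) + (-0.06422) + (-0.36393) + (-0.28107) + (-0.34506) + (-0.15732) + (-0.10712)) = 1.52768.
With S = 7 species, ln S = 1.94591, so J = 1.52768/1.94591 = 0.78507, i.e. 0.785 to 3 decimal places.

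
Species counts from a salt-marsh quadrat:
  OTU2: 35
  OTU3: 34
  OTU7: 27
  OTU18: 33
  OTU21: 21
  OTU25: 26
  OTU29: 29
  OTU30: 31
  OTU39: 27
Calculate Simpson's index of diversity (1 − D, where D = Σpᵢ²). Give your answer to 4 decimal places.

Total N = 35+34+27+33+21+26+29+31+27 = 263, so the proportions are 0.13308, 0.129278, 0.102662, 0.125475, 0.079848, 0.098859, 0.110266, 0.117871, 0.102662 (working shown to 6 dp, full precision carried).
D = 0.13308² + 0.129278² + 0.102662² + 0.125475² + 0.079848² + 0.098859² + 0.110266² + 0.117871² + 0.102662² = 0.017710 + 0.016713 + 0.010539 + 0.015744 + 0.006376 + 0.009773 + 0.012159 + 0.013894 + 0.010539 = 0.113447.
So 1 − D = 0.886553, i.e. 0.8866 to 4 decimal places.

0.8866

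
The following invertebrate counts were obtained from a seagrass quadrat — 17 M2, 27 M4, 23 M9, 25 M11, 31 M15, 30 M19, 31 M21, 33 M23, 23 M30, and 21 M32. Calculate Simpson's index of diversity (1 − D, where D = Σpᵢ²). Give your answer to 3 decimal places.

0.896

Total N = 17+27+23+25+31+30+31+33+23+21 = 261, so the proportions are 0.06513, 0.10345, 0.08812, 0.09579, 0.11877, 0.11494, 0.11877, 0.12644, 0.08812, 0.08046 (working shown to 5 dp, full precision carried).
D = 0.06513² + 0.10345² + 0.08812² + 0.09579² + 0.11877² + 0.11494² + 0.11877² + 0.12644² + 0.08812² + 0.08046² = 0.00424 + 0.01070 + 0.00777 + 0.00917 + 0.01411 + 0.01321 + 0.01411 + 0.01599 + 0.00777 + 0.00647 = 0.10354.
So 1 − D = 0.89646, i.e. 0.896 to 3 decimal places.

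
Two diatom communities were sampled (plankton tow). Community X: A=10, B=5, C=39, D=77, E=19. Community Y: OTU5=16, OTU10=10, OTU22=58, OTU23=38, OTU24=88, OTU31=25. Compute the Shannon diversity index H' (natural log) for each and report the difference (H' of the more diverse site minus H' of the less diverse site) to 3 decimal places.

Community X: N=150, proportions 0.06667, 0.03333, 0.26, 0.51333, 0.12667, giving H' = 1.24817 (working shown to 5 dp, full precision carried).
Community Y: N=235, proportions 0.06809, 0.04255, 0.24681, 0.1617, 0.37447, 0.10638, giving H' = 1.56342.
Difference = |1.24817 − 1.56342| = 0.31525, i.e. 0.315 to 3 decimal places.

0.315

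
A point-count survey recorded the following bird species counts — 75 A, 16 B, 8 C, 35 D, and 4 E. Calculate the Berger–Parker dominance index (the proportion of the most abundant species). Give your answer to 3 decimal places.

Total N = 75+16+8+35+4 = 138, so the proportions are 0.54348, 0.11594, 0.05797, 0.25362, 0.02899 (working shown to 5 dp, full precision carried).
The largest proportion is 0.54348, i.e. d = 0.543 to 3 decimal places.

0.543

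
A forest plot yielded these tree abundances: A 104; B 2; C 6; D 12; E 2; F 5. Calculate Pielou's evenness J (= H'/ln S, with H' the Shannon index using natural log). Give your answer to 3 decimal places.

Total N = 104+2+6+12+2+5 = 131, so the proportions are 0.79389, 0.01527, 0.0458, 0.0916, 0.01527, 0.03817 (working shown to 5 dp, full precision carried).
H' = −Σ pᵢ ln pᵢ = −((-0.18324) + (-0.06385) + (-0.14123) + (-0.21896) + (-0.06385) + (-0.12465)) = 0.79576.
With S = 6 species, ln S = 1.79176, so J = 0.79576/1.79176 = 0.44412, i.e. 0.444 to 3 decimal places.

0.444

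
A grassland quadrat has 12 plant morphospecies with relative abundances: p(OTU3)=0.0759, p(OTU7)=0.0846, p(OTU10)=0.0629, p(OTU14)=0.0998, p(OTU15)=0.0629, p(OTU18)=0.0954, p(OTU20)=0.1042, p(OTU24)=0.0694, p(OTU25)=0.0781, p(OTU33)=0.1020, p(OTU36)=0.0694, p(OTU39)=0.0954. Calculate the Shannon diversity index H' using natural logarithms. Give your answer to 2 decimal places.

Each pᵢ ln pᵢ term (working shown to 4 dp, full precision carried): 0.0759×(-2.5783)=-0.1957, 0.0846×(-2.4698)=-0.2089, 0.0629×(-2.7662)=-0.1740, 0.0998×(-2.3046)=-0.2300, 0.0629×(-2.7662)=-0.1740, 0.0954×(-2.3497)=-0.2242, 0.1042×(-2.2614)=-0.2356, 0.0694×(-2.6679)=-0.1852, 0.0781×(-2.5498)=-0.1991, 0.102×(-2.2828)=-0.2328, 0.0694×(-2.6679)=-0.1852, 0.0954×(-2.3497)=-0.2242.
Sum = -2.4689, so H' = 2.47.

2.47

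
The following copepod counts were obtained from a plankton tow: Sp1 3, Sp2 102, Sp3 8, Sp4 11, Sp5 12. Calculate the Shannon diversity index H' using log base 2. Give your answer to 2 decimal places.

1.28

Total N = 3+102+8+11+12 = 136, so the proportions are 0.0221, 0.75, 0.0588, 0.0809, 0.0882 (working shown to 4 dp, full precision carried).
Each pᵢ log₂ pᵢ term: 0.0221×(-5.5025)=-0.1214, 0.75×(-0.4150)=-0.3113, 0.0588×(-4.0875)=-0.2404, 0.0809×(-3.6280)=-0.2934, 0.0882×(-3.5025)=-0.3090.
Sum = -1.2756, so H' = 1.28.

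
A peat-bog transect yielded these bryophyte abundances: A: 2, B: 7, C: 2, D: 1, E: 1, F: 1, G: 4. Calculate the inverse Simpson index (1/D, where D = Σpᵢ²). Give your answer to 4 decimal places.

Total N = 2+7+2+1+1+1+4 = 18, so the proportions are 0.11111111, 0.38888889, 0.11111111, 0.05555556, 0.05555556, 0.05555556, 0.22222222 (working shown to 8 dp, full precision carried).
D = 0.11111111² + 0.38888889² + 0.11111111² + 0.05555556² + 0.05555556² + 0.05555556² + 0.22222222² = 0.01234568 + 0.15123457 + 0.01234568 + 0.00308642 + 0.00308642 + 0.00308642 + 0.04938272 = 0.23456790.
So 1/D = 4.263158, i.e. 4.2632 to 4 decimal places.

4.2632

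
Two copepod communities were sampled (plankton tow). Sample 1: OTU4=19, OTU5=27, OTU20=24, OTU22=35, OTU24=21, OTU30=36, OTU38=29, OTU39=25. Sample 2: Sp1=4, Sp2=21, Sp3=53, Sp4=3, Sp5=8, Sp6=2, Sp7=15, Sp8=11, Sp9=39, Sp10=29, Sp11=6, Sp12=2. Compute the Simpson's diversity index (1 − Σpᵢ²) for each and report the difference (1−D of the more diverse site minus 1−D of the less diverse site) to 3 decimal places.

0.033

Sample 1: N=216, proportions 0.087963, 0.125, 0.1111111, 0.162037, 0.0972222, 0.1666667, 0.1342593, 0.1157407, giving 1−D = 0.8693844 (working shown to 7 dp, full precision carried).
Sample 2: N=193, proportions 0.0207254, 0.1088083, 0.2746114, 0.015544, 0.0414508, 0.0103627, 0.0777202, 0.0569948, 0.2020725, 0.1502591, 0.0310881, 0.0103627, giving 1−D = 0.8364788.
Difference = |0.8693844 − 0.8364788| = 0.0329056, i.e. 0.033 to 3 decimal places.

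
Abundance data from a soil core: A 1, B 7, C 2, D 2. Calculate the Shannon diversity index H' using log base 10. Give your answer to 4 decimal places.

0.4859

Total N = 1+7+2+2 = 12, so the proportions are 0.083333, 0.583333, 0.166667, 0.166667 (working shown to 6 dp, full precision carried).
Each pᵢ log₁₀ pᵢ term: 0.083333×(-1.079181)=-0.089932, 0.583333×(-0.234083)=-0.136549, 0.166667×(-0.778151)=-0.129692, 0.166667×(-0.778151)=-0.129692.
Sum = -0.485864, so H' = 0.4859.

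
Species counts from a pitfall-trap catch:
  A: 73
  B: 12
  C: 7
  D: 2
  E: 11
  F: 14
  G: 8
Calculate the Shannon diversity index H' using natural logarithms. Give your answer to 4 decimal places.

Total N = 73+12+7+2+11+14+8 = 127, so the proportions are 0.574803, 0.094488, 0.055118, 0.015748, 0.086614, 0.110236, 0.062992 (working shown to 6 dp, full precision carried).
Each pᵢ ln pᵢ term: 0.574803×(-0.553728)=-0.318284, 0.094488×(-2.359280)=-0.222924, 0.055118×(-2.898277)=-0.159748, 0.015748×(-4.151040)=-0.065371, 0.086614×(-2.446292)=-0.211884, 0.110236×(-2.205130)=-0.243085, 0.062992×(-2.764746)=-0.174157.
Sum = -1.395453, so H' = 1.3955.

1.3955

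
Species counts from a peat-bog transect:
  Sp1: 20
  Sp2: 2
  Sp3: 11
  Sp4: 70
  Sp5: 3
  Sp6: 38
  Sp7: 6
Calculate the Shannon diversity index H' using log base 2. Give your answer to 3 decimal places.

Total N = 20+2+11+70+3+38+6 = 150, so the proportions are 0.13333, 0.01333, 0.07333, 0.46667, 0.02, 0.25333, 0.04 (working shown to 5 dp, full precision carried).
Each pᵢ log₂ pᵢ term: 0.13333×(-2.90689)=-0.38759, 0.01333×(-6.22882)=-0.08305, 0.07333×(-3.76939)=-0.27642, 0.46667×(-1.09954)=-0.51312, 0.02×(-5.64386)=-0.11288, 0.25333×(-1.98089)=-0.50183, 0.04×(-4.64386)=-0.18575.
Sum = -2.06063, so H' = 2.061.

2.061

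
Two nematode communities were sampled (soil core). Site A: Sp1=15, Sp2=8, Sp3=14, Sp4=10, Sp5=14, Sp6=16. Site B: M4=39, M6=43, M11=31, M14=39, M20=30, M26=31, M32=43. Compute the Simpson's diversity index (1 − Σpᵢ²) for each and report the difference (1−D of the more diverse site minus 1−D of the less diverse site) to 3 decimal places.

0.029

Site A: N=77, proportions 0.19481, 0.1039, 0.18182, 0.12987, 0.18182, 0.20779, giving 1−D = 0.82510 (working shown to 5 dp, full precision carried).
Site B: N=256, proportions 0.15234, 0.16797, 0.12109, 0.15234, 0.11719, 0.12109, 0.16797, giving 1−D = 0.85410.
Difference = |0.82510 − 0.85410| = 0.02900, i.e. 0.029 to 3 decimal places.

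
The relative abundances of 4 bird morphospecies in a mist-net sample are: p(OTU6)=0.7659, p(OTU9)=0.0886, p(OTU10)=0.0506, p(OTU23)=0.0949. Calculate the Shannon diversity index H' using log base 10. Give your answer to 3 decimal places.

Each pᵢ log₁₀ pᵢ term (working shown to 5 dp, full precision carried): 0.7659×(-0.11583)=-0.08871, 0.0886×(-1.05257)=-0.09326, 0.0506×(-1.29585)=-0.06557, 0.0949×(-1.02273)=-0.09706.
Sum = -0.34460, so H' = 0.345.

0.345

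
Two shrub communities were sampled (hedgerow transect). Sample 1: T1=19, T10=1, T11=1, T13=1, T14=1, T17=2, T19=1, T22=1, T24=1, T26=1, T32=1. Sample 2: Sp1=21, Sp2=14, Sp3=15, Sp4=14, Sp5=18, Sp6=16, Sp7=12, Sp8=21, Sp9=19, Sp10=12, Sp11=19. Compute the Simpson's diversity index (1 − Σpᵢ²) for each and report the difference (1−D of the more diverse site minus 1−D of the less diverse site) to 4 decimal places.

0.3213

Sample 1: N=30, proportions 0.633333, 0.033333, 0.033333, 0.033333, 0.033333, 0.066667, 0.033333, 0.033333, 0.033333, 0.033333, 0.033333, giving 1−D = 0.584444 (working shown to 6 dp, full precision carried).
Sample 2: N=181, proportions 0.116022, 0.077348, 0.082873, 0.077348, 0.099448, 0.088398, 0.066298, 0.116022, 0.104972, 0.066298, 0.104972, giving 1−D = 0.905711.
Difference = |0.584444 − 0.905711| = 0.321267, i.e. 0.3213 to 4 decimal places.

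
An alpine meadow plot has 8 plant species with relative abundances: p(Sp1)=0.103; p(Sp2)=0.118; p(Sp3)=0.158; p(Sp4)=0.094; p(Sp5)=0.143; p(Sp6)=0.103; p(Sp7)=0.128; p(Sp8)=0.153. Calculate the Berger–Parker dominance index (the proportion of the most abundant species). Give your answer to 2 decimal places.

The largest proportion is 0.158, i.e. d = 0.16 to 2 decimal places.

0.16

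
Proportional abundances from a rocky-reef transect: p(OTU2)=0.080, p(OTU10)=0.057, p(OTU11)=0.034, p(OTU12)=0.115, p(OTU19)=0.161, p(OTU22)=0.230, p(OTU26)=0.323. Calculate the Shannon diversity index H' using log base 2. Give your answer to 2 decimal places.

2.49

Each pᵢ log₂ pᵢ term (working shown to 4 dp, full precision carried): 0.08×(-3.6439)=-0.2915, 0.057×(-4.1329)=-0.2356, 0.034×(-4.8783)=-0.1659, 0.115×(-3.1203)=-0.3588, 0.161×(-2.6349)=-0.4242, 0.23×(-2.1203)=-0.4877, 0.323×(-1.6304)=-0.5266.
Sum = -2.4903, so H' = 2.49.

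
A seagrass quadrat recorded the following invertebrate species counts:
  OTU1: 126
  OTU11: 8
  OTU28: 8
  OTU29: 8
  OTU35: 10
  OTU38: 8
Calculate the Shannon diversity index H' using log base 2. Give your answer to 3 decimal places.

Total N = 126+8+8+8+10+8 = 168, so the proportions are 0.75, 0.04762, 0.04762, 0.04762, 0.05952, 0.04762 (working shown to 5 dp, full precision carried).
Each pᵢ log₂ pᵢ term: 0.75×(-0.41504)=-0.31128, 0.04762×(-4.39232)=-0.20916, 0.04762×(-4.39232)=-0.20916, 0.04762×(-4.39232)=-0.20916, 0.05952×(-4.07039)=-0.24229, 0.04762×(-4.39232)=-0.20916.
Sum = -1.39020, so H' = 1.390.

1.390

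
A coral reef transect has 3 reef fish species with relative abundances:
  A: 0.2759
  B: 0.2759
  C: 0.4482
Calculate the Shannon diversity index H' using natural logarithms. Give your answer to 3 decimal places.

1.070

Each pᵢ ln pᵢ term (working shown to 5 dp, full precision carried): 0.2759×(-1.28772)=-0.35528, 0.2759×(-1.28772)=-0.35528, 0.4482×(-0.80252)=-0.35969.
Sum = -1.07025, so H' = 1.070.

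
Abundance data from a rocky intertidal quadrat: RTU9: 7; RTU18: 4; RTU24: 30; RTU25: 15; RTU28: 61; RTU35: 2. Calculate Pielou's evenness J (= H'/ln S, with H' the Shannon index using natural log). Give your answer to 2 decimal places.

0.73

Total N = 7+4+30+15+61+2 = 119, so the proportions are 0.0588, 0.0336, 0.2521, 0.1261, 0.5126, 0.0168 (working shown to 4 dp, full precision carried).
H' = −Σ pᵢ ln pᵢ = −((-0.1667) + (-0.1140) + (-0.3474) + (-0.2611) + (-0.3425) + (-0.0687)) = 1.3004.
With S = 6 species, ln S = 1.7918, so J = 1.3004/1.7918 = 0.7257, i.e. 0.73 to 2 decimal places.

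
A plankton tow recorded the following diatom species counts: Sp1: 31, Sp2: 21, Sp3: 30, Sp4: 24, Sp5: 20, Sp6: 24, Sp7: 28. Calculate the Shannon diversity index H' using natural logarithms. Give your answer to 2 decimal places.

Total N = 31+21+30+24+20+24+28 = 178, so the proportions are 0.1742, 0.118, 0.1685, 0.1348, 0.1124, 0.1348, 0.1573 (working shown to 4 dp, full precision carried).
Each pᵢ ln pᵢ term: 0.1742×(-1.7478)=-0.3044, 0.118×(-2.1373)=-0.2521, 0.1685×(-1.7806)=-0.3001, 0.1348×(-2.0037)=-0.2702, 0.1124×(-2.1861)=-0.2456, 0.1348×(-2.0037)=-0.2702, 0.1573×(-1.8496)=-0.2909.
Sum = -1.9335, so H' = 1.93.

1.93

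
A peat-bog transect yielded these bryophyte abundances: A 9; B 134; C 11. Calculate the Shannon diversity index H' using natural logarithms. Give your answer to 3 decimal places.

Total N = 9+134+11 = 154, so the proportions are 0.05844, 0.87013, 0.07143 (working shown to 5 dp, full precision carried).
Each pᵢ ln pᵢ term: 0.05844×(-2.83973)=-0.16596, 0.87013×(-0.13911)=-0.12105, 0.07143×(-2.63906)=-0.18850.
Sum = -0.47551, so H' = 0.476.

0.476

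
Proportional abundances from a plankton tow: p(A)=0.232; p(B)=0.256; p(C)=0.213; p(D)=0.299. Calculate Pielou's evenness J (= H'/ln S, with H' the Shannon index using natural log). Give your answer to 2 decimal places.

0.99

H' = −Σ pᵢ ln pᵢ = −((-0.3390) + (-0.3488) + (-0.3294) + (-0.3610)) = 1.3782 (working shown to 4 dp, full precision carried).
With S = 4 species, ln S = 1.3863, so J = 1.3782/1.3863 = 0.9941, i.e. 0.99 to 2 decimal places.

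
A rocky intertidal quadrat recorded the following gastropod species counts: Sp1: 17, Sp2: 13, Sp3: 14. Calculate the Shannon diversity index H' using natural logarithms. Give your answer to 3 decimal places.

1.092

Total N = 17+13+14 = 44, so the proportions are 0.38636, 0.29545, 0.31818 (working shown to 5 dp, full precision carried).
Each pᵢ ln pᵢ term: 0.38636×(-0.95098)=-0.36742, 0.29545×(-1.21924)=-0.36023, 0.31818×(-1.14513)=-0.36436.
Sum = -1.09201, so H' = 1.092.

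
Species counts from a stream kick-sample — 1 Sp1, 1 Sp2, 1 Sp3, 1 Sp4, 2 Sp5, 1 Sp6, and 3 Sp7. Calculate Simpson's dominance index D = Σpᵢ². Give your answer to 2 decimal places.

Total N = 1+1+1+1+2+1+3 = 10, so the proportions are 0.1, 0.1, 0.1, 0.1, 0.2, 0.1, 0.3 (working shown to 4 dp, full precision carried).
D = 0.1² + 0.1² + 0.1² + 0.1² + 0.2² + 0.1² + 0.3² = 0.0100 + 0.0100 + 0.0100 + 0.0100 + 0.0400 + 0.0100 + 0.0900 = 0.1800.
To 2 decimal places, D = 0.18.

0.18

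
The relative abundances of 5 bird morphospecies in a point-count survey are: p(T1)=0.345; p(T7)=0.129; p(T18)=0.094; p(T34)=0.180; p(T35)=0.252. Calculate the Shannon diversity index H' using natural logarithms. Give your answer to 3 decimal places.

Each pᵢ ln pᵢ term (working shown to 5 dp, full precision carried): 0.345×(-1.06421)=-0.36715, 0.129×(-2.04794)=-0.26418, 0.094×(-2.36446)=-0.22226, 0.18×(-1.71480)=-0.30866, 0.252×(-1.37833)=-0.34734.
Sum = -1.50960, so H' = 1.510.

1.510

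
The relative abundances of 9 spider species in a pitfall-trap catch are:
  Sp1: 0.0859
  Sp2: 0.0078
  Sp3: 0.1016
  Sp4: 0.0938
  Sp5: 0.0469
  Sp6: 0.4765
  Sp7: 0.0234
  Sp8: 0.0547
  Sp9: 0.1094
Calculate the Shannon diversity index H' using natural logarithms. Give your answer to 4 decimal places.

Each pᵢ ln pᵢ term (working shown to 6 dp, full precision carried): 0.0859×(-2.454571)=-0.210848, 0.0078×(-4.853632)=-0.037858, 0.1016×(-2.286712)=-0.232330, 0.0938×(-2.366590)=-0.221986, 0.0469×(-3.059738)=-0.143502, 0.4765×(-0.741288)=-0.353224, 0.0234×(-3.755019)=-0.087867, 0.0547×(-2.905892)=-0.158952, 0.1094×(-2.212744)=-0.242074.
Sum = -1.688641, so H' = 1.6886.

1.6886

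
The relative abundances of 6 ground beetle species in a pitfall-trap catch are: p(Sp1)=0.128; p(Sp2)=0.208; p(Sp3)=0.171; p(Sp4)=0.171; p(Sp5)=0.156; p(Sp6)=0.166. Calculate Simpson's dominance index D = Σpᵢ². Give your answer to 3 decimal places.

0.170

D = 0.128² + 0.208² + 0.171² + 0.171² + 0.156² + 0.166² = 0.01638 + 0.04326 + 0.02924 + 0.02924 + 0.02434 + 0.02756 = 0.17002 (working shown to 5 dp, full precision carried).
To 3 decimal places, D = 0.170.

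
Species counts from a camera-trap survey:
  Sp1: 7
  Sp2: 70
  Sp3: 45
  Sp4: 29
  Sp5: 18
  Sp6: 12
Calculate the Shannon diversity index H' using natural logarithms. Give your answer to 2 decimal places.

1.54

Total N = 7+70+45+29+18+12 = 181, so the proportions are 0.0387, 0.3867, 0.2486, 0.1602, 0.0994, 0.0663 (working shown to 4 dp, full precision carried).
Each pᵢ ln pᵢ term: 0.0387×(-3.2526)=-0.1258, 0.3867×(-0.9500)=-0.3674, 0.2486×(-1.3918)=-0.3460, 0.1602×(-1.8312)=-0.2934, 0.0994×(-2.3081)=-0.2295, 0.0663×(-2.7136)=-0.1799.
Sum = -1.5421, so H' = 1.54.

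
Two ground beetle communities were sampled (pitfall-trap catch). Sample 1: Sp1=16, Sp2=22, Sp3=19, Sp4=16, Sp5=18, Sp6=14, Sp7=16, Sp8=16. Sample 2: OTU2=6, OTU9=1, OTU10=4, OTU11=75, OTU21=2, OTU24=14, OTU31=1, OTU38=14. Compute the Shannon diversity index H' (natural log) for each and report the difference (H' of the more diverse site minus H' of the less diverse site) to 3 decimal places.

0.859

Sample 1: N=137, proportions 0.116788, 0.160584, 0.138686, 0.116788, 0.131387, 0.10219, 0.116788, 0.116788, giving H' = 2.070591 (working shown to 6 dp, full precision carried).
Sample 2: N=117, proportions 0.051282, 0.008547, 0.034188, 0.641026, 0.017094, 0.119658, 0.008547, 0.119658, giving H' = 1.211856.
Difference = |2.070591 − 1.211856| = 0.858735, i.e. 0.859 to 3 decimal places.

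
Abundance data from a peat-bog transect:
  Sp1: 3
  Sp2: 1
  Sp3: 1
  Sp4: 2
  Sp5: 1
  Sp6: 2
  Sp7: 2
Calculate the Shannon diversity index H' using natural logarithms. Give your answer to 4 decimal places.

1.8637

Total N = 3+1+1+2+1+2+2 = 12, so the proportions are 0.25, 0.083333, 0.083333, 0.166667, 0.083333, 0.166667, 0.166667 (working shown to 6 dp, full precision carried).
Each pᵢ ln pᵢ term: 0.25×(-1.386294)=-0.346574, 0.083333×(-2.484907)=-0.207076, 0.083333×(-2.484907)=-0.207076, 0.166667×(-1.791759)=-0.298627, 0.083333×(-2.484907)=-0.207076, 0.166667×(-1.791759)=-0.298627, 0.166667×(-1.791759)=-0.298627.
Sum = -1.863680, so H' = 1.8637.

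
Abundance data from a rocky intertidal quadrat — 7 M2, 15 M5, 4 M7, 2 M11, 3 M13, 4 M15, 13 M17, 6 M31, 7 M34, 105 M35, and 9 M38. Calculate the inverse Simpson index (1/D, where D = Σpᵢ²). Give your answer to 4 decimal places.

Total N = 7+15+4+2+3+4+13+6+7+105+9 = 175, so the proportions are 0.04, 0.0857143, 0.0228571, 0.0114286, 0.0171429, 0.0228571, 0.0742857, 0.0342857, 0.04, 0.6, 0.0514286 (working shown to 7 dp, full precision carried).
D = 0.04² + 0.0857143² + 0.0228571² + 0.0114286² + 0.0171429² + 0.0228571² + 0.0742857² + 0.0342857² + 0.04² + 0.6² + 0.0514286² = 0.0016000 + 0.0073469 + 0.0005224 + 0.0001306 + 0.0002939 + 0.0005224 + 0.0055184 + 0.0011755 + 0.0016000 + 0.3600000 + 0.0026449 = 0.3813551.
So 1/D = 2.622228, i.e. 2.6222 to 4 decimal places.

2.6222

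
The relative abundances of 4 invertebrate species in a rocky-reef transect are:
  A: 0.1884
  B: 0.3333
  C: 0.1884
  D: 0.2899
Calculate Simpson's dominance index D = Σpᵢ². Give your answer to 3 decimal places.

D = 0.1884² + 0.3333² + 0.1884² + 0.2899² = 0.03549 + 0.11109 + 0.03549 + 0.08404 = 0.26612 (working shown to 5 dp, full precision carried).
To 3 decimal places, D = 0.266.

0.266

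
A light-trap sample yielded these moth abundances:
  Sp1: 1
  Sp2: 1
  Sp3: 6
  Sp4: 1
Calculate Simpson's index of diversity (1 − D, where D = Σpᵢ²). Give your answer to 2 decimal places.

Total N = 1+1+6+1 = 9, so the proportions are 0.1111, 0.1111, 0.6667, 0.1111 (working shown to 4 dp, full precision carried).
D = 0.1111² + 0.1111² + 0.6667² + 0.1111² = 0.0123 + 0.0123 + 0.4444 + 0.0123 = 0.4815.
So 1 − D = 0.5185, i.e. 0.52 to 2 decimal places.

0.52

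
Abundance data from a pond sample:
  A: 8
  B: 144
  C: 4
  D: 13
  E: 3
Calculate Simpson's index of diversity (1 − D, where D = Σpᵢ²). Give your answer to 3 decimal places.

0.290

Total N = 8+144+4+13+3 = 172, so the proportions are 0.04651, 0.83721, 0.02326, 0.07558, 0.01744 (working shown to 5 dp, full precision carried).
D = 0.04651² + 0.83721² + 0.02326² + 0.07558² + 0.01744² = 0.00216 + 0.70092 + 0.00054 + 0.00571 + 0.00030 = 0.70964.
So 1 − D = 0.29036, i.e. 0.290 to 3 decimal places.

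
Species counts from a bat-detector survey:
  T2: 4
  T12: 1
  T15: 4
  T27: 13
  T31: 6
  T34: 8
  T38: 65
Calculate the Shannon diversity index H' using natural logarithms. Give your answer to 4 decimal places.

Total N = 4+1+4+13+6+8+65 = 101, so the proportions are 0.039604, 0.009901, 0.039604, 0.128713, 0.059406, 0.079208, 0.643564 (working shown to 6 dp, full precision carried).
Each pᵢ ln pᵢ term: 0.039604×(-3.228826)=-0.127874, 0.009901×(-4.615121)=-0.045694, 0.039604×(-3.228826)=-0.127874, 0.128713×(-2.050171)=-0.263883, 0.059406×(-2.823361)=-0.167724, 0.079208×(-2.535679)=-0.200846, 0.643564×(-0.440733)=-0.283640.
Sum = -1.217537, so H' = 1.2175.

1.2175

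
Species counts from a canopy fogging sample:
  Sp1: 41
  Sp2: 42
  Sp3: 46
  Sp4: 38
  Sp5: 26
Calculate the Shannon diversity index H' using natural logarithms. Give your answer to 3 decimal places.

1.593

Total N = 41+42+46+38+26 = 193, so the proportions are 0.21244, 0.21762, 0.23834, 0.19689, 0.13472 (working shown to 5 dp, full precision carried).
Each pᵢ ln pᵢ term: 0.21244×(-1.54912)=-0.32909, 0.21762×(-1.52502)=-0.33187, 0.23834×(-1.43405)=-0.34179, 0.19689×(-1.62510)=-0.31997, 0.13472×(-2.00459)=-0.27005.
Sum = -1.59277, so H' = 1.593.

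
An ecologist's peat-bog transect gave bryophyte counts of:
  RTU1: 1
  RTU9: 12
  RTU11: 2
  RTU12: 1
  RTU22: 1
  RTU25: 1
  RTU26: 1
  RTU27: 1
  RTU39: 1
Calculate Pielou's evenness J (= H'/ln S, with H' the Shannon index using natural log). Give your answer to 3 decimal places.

0.709

Total N = 1+12+2+1+1+1+1+1+1 = 21, so the proportions are 0.04762, 0.57143, 0.09524, 0.04762, 0.04762, 0.04762, 0.04762, 0.04762, 0.04762 (working shown to 5 dp, full precision carried).
H' = −Σ pᵢ ln pᵢ = −((-0.14498) + (-0.31978) + (-0.22394) + (-0.14498) + (-0.14498) + (-0.14498) + (-0.14498) + (-0.14498) + (-0.14498)) = 1.55856.
With S = 9 species, ln S = 2.19722, so J = 1.55856/2.19722 = 0.70933, i.e. 0.709 to 3 decimal places.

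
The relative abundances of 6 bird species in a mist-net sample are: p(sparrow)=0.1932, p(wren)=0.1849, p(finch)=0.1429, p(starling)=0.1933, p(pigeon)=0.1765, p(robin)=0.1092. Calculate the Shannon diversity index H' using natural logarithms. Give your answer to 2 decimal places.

1.77

Each pᵢ ln pᵢ term (working shown to 4 dp, full precision carried): 0.1932×(-1.6440)=-0.3176, 0.1849×(-1.6879)=-0.3121, 0.1429×(-1.9456)=-0.2780, 0.1933×(-1.6435)=-0.3177, 0.1765×(-1.7344)=-0.3061, 0.1092×(-2.2146)=-0.2418.
Sum = -1.7734, so H' = 1.77.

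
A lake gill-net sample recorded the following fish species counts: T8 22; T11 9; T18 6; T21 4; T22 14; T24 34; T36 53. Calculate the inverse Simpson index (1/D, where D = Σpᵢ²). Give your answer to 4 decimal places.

Total N = 22+9+6+4+14+34+53 = 142, so the proportions are 0.15492958, 0.06338028, 0.04225352, 0.02816901, 0.09859155, 0.23943662, 0.37323944 (working shown to 8 dp, full precision carried).
D = 0.15492958² + 0.06338028² + 0.04225352² + 0.02816901² + 0.09859155² + 0.23943662² + 0.37323944² = 0.02400317 + 0.00401706 + 0.00178536 + 0.00079349 + 0.00972029 + 0.05732989 + 0.13930768 = 0.23695695.
So 1/D = 4.220176, i.e. 4.2202 to 4 decimal places.

4.2202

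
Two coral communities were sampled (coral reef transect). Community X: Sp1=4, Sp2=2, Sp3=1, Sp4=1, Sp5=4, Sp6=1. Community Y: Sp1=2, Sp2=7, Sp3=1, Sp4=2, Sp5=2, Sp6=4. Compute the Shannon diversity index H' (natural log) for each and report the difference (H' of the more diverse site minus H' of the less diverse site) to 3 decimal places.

Community X: N=13, proportions 0.307692, 0.153846, 0.076923, 0.076923, 0.307692, 0.076923, giving H' = 1.605207 (working shown to 6 dp, full precision carried).
Community Y: N=18, proportions 0.111111, 0.388889, 0.055556, 0.111111, 0.111111, 0.222222, giving H' = 1.594514.
Difference = |1.605207 − 1.594514| = 0.010693, i.e. 0.011 to 3 decimal places.

0.011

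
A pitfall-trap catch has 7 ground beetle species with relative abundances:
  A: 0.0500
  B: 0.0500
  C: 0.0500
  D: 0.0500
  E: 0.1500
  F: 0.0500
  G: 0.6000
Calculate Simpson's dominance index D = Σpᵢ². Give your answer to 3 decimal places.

0.395

D = 0.05² + 0.05² + 0.05² + 0.05² + 0.15² + 0.05² + 0.6² = 0.00250 + 0.00250 + 0.00250 + 0.00250 + 0.02250 + 0.00250 + 0.36000 = 0.39500 (working shown to 5 dp, full precision carried).
To 3 decimal places, D = 0.395.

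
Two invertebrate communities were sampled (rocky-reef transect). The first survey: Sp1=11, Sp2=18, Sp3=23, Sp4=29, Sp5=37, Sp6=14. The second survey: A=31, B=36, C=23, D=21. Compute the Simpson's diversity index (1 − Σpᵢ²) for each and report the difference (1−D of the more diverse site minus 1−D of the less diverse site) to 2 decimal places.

0.07

The first survey: N=132, proportions 0.0833, 0.1364, 0.1742, 0.2197, 0.2803, 0.1061, giving 1−D = 0.8060 (working shown to 4 dp, full precision carried).
The second survey: N=111, proportions 0.2793, 0.3243, 0.2072, 0.1892, giving 1−D = 0.7381.
Difference = |0.8060 − 0.7381| = 0.0679, i.e. 0.07 to 2 decimal places.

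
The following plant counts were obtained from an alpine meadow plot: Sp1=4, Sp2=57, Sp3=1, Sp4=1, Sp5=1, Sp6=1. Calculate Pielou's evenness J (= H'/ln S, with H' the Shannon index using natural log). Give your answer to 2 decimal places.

Total N = 4+57+1+1+1+1 = 65, so the proportions are 0.0615, 0.8769, 0.0154, 0.0154, 0.0154, 0.0154 (working shown to 4 dp, full precision carried).
H' = −Σ pᵢ ln pᵢ = −((-0.1716) + (-0.1152) + (-0.0642) + (-0.0642) + (-0.0642) + (-0.0642)) = 0.5436.
With S = 6 species, ln S = 1.7918, so J = 0.5436/1.7918 = 0.3034, i.e. 0.30 to 2 decimal places.

0.30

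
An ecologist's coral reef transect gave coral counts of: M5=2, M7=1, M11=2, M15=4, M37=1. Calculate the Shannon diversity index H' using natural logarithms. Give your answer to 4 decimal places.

1.4708

Total N = 2+1+2+4+1 = 10, so the proportions are 0.2, 0.1, 0.2, 0.4, 0.1 (working shown to 6 dp, full precision carried).
Each pᵢ ln pᵢ term: 0.2×(-1.609438)=-0.321888, 0.1×(-2.302585)=-0.230259, 0.2×(-1.609438)=-0.321888, 0.4×(-0.916291)=-0.366516, 0.1×(-2.302585)=-0.230259.
Sum = -1.470808, so H' = 1.4708.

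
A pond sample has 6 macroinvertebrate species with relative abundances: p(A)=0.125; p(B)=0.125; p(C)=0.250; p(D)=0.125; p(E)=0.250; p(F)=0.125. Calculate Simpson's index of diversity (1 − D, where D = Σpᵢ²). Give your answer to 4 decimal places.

0.8125

D = 0.125² + 0.125² + 0.25² + 0.125² + 0.25² + 0.125² = 0.015625 + 0.015625 + 0.062500 + 0.015625 + 0.062500 + 0.015625 = 0.187500 (working shown to 6 dp, full precision carried).
So 1 − D = 0.812500, i.e. 0.8125 to 4 decimal places.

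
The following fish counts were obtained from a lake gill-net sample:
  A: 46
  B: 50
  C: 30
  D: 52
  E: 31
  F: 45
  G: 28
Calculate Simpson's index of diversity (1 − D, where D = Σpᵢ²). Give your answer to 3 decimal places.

Total N = 46+50+30+52+31+45+28 = 282, so the proportions are 0.16312, 0.1773, 0.10638, 0.1844, 0.10993, 0.15957, 0.09929 (working shown to 5 dp, full precision carried).
D = 0.16312² + 0.1773² + 0.10638² + 0.1844² + 0.10993² + 0.15957² + 0.09929² = 0.02661 + 0.03144 + 0.01132 + 0.03400 + 0.01208 + 0.02546 + 0.00986 = 0.15077.
So 1 − D = 0.84923, i.e. 0.849 to 3 decimal places.

0.849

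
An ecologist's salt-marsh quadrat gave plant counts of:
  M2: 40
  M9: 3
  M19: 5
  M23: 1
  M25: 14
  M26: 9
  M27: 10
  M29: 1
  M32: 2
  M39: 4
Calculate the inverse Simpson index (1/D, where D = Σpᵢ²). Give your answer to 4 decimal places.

3.8962

Total N = 40+3+5+1+14+9+10+1+2+4 = 89, so the proportions are 0.4494382, 0.03370787, 0.05617978, 0.01123596, 0.15730337, 0.1011236, 0.11235955, 0.01123596, 0.02247191, 0.04494382 (working shown to 8 dp, full precision carried).
D = 0.4494382² + 0.03370787² + 0.05617978² + 0.01123596² + 0.15730337² + 0.1011236² + 0.11235955² + 0.01123596² + 0.02247191² + 0.04494382² = 0.20199470 + 0.00113622 + 0.00315617 + 0.00012625 + 0.02474435 + 0.01022598 + 0.01262467 + 0.00012625 + 0.00050499 + 0.00201995 = 0.25665951.
So 1/D = 3.896212, i.e. 3.8962 to 4 decimal places.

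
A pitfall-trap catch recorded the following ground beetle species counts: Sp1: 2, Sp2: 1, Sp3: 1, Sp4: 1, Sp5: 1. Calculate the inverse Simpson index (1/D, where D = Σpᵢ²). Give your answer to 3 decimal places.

4.500

Total N = 2+1+1+1+1 = 6, so the proportions are 0.3333333, 0.1666667, 0.1666667, 0.1666667, 0.1666667 (working shown to 7 dp, full precision carried).
D = 0.3333333² + 0.1666667² + 0.1666667² + 0.1666667² + 0.1666667² = 0.1111111 + 0.0277778 + 0.0277778 + 0.0277778 + 0.0277778 = 0.2222222.
So 1/D = 4.50000, i.e. 4.500 to 3 decimal places.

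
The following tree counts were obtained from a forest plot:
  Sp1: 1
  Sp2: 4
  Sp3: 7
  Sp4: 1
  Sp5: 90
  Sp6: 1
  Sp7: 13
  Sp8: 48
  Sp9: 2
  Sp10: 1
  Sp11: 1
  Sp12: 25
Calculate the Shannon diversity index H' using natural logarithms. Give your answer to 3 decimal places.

Total N = 1+4+7+1+90+1+13+48+2+1+1+25 = 194, so the proportions are 0.00515, 0.02062, 0.03608, 0.00515, 0.46392, 0.00515, 0.06701, 0.24742, 0.01031, 0.00515, 0.00515, 0.12887 (working shown to 5 dp, full precision carried).
Each pᵢ ln pᵢ term: 0.00515×(-5.26786)=-0.02715, 0.02062×(-3.88156)=-0.08003, 0.03608×(-3.32195)=-0.11986, 0.00515×(-5.26786)=-0.02715, 0.46392×(-0.76805)=-0.35631, 0.00515×(-5.26786)=-0.02715, 0.06701×(-2.70291)=-0.18112, 0.24742×(-1.39666)=-0.34556, 0.01031×(-4.57471)=-0.04716, 0.00515×(-5.26786)=-0.02715, 0.00515×(-5.26786)=-0.02715, 0.12887×(-2.04898)=-0.26404.
Sum = -1.52987, so H' = 1.530.

1.530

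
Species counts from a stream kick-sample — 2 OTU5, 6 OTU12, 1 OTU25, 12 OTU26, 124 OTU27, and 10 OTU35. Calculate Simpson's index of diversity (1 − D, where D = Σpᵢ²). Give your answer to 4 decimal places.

Total N = 2+6+1+12+124+10 = 155, so the proportions are 0.012903, 0.03871, 0.006452, 0.077419, 0.8, 0.064516 (working shown to 6 dp, full precision carried).
D = 0.012903² + 0.03871² + 0.006452² + 0.077419² + 0.8² + 0.064516² = 0.000166 + 0.001498 + 0.000042 + 0.005994 + 0.640000 + 0.004162 = 0.651863.
So 1 − D = 0.348137, i.e. 0.3481 to 4 decimal places.

0.3481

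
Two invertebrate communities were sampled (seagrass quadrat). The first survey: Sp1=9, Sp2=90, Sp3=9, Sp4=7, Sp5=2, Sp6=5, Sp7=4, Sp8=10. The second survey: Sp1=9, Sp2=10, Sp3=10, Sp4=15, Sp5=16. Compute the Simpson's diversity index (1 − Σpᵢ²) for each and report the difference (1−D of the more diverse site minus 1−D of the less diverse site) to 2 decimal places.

The first survey: N=136, proportions 0.0662, 0.6618, 0.0662, 0.0515, 0.0147, 0.0368, 0.0294, 0.0735, giving 1−D = 0.5428 (working shown to 4 dp, full precision carried).
The second survey: N=60, proportions 0.15, 0.1667, 0.1667, 0.25, 0.2667, giving 1−D = 0.7883.
Difference = |0.5428 − 0.7883| = 0.2455, i.e. 0.25 to 2 decimal places.

0.25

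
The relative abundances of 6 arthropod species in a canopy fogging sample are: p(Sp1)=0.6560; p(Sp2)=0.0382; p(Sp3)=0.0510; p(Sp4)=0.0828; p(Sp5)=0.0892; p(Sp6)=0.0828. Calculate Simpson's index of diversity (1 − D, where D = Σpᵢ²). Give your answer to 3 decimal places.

0.544

D = 0.656² + 0.0382² + 0.051² + 0.0828² + 0.0892² + 0.0828² = 0.43034 + 0.00146 + 0.00260 + 0.00686 + 0.00796 + 0.00686 = 0.45606 (working shown to 5 dp, full precision carried).
So 1 − D = 0.54394, i.e. 0.544 to 3 decimal places.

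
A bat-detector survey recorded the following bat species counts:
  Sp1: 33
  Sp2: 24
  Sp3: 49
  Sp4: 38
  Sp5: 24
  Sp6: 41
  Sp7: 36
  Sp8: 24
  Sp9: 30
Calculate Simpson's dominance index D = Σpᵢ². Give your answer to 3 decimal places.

Total N = 33+24+49+38+24+41+36+24+30 = 299, so the proportions are 0.11037, 0.08027, 0.16388, 0.12709, 0.08027, 0.13712, 0.1204, 0.08027, 0.10033 (working shown to 5 dp, full precision carried).
D = 0.11037² + 0.08027² + 0.16388² + 0.12709² + 0.08027² + 0.13712² + 0.1204² + 0.08027² + 0.10033² = 0.01218 + 0.00644 + 0.02686 + 0.01615 + 0.00644 + 0.01880 + 0.01450 + 0.00644 + 0.01007 = 0.11788.
To 3 decimal places, D = 0.118.

0.118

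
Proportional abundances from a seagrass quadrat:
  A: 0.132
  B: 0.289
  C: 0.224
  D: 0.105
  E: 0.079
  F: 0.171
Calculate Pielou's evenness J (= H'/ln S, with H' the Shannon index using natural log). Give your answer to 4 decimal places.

H' = −Σ pᵢ ln pᵢ = −((-0.267294) + (-0.358744) + (-0.335128) + (-0.236648) + (-0.200526) + (-0.302002)) = 1.700343 (working shown to 6 dp, full precision carried).
With S = 6 species, ln S = 1.791759, so J = 1.700343/1.791759 = 0.948979, i.e. 0.9490 to 4 decimal places.

0.9490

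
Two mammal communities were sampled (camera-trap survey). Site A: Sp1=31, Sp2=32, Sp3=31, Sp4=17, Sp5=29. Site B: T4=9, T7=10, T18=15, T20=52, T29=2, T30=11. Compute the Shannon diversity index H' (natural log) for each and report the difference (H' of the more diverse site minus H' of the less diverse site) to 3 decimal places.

0.191

Site A: N=140, proportions 0.22143, 0.22857, 0.22143, 0.12143, 0.20714, giving H' = 1.58716 (working shown to 5 dp, full precision carried).
Site B: N=99, proportions 0.09091, 0.10101, 0.15152, 0.52525, 0.0202, 0.11111, giving H' = 1.39664.
Difference = |1.58716 − 1.39664| = 0.19052, i.e. 0.191 to 3 decimal places.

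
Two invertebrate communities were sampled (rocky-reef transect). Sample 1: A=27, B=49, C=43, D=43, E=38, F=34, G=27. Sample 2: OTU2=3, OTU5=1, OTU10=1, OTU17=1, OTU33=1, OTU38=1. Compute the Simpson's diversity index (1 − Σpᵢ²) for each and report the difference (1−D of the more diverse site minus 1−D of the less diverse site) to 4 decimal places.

0.0696

Sample 1: N=261, proportions 0.103448, 0.187739, 0.164751, 0.164751, 0.145594, 0.130268, 0.103448, giving 1−D = 0.850898 (working shown to 6 dp, full precision carried).
Sample 2: N=8, proportions 0.375, 0.125, 0.125, 0.125, 0.125, 0.125, giving 1−D = 0.781250.
Difference = |0.850898 − 0.781250| = 0.069648, i.e. 0.0696 to 4 decimal places.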